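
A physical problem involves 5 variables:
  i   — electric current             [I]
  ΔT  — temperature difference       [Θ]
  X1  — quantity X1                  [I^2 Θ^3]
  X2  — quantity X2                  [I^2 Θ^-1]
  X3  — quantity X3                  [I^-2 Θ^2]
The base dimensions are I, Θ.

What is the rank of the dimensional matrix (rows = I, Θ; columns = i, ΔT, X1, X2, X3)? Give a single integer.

Write exponents as rows I,Θ / cols i,ΔT,X1,X2,X3:
  I: [ 1  0  2  2 -2]
  Θ: [ 0  1  3 -1  2]
Echelon form has 2 nonzero rows (pivots: i,ΔT)

2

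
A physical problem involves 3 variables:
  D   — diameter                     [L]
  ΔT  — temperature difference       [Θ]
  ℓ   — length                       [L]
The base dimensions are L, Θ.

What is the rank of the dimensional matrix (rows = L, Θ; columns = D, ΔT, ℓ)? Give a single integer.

Dimensional matrix (L×Θ by D×ΔT×ℓ):
  L: [ 1  0  1]
  Θ: [ 0  1  0]
Row reduction gives pivot columns D,ΔT; rank = 2

2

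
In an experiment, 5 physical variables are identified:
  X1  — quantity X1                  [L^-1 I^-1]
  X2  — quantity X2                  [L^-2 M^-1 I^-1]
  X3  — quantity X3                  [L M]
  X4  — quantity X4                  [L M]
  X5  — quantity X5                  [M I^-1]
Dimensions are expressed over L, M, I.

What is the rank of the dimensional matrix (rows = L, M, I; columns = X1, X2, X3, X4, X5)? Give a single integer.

Write exponents as rows L,M,I / cols X1,X2,X3,X4,X5:
  L: [-1 -2  1  1  0]
  M: [ 0 -1  1  1  1]
  I: [-1 -1  0  0 -1]
RREF → pivots at {X1,X2} ⇒ r = 2

2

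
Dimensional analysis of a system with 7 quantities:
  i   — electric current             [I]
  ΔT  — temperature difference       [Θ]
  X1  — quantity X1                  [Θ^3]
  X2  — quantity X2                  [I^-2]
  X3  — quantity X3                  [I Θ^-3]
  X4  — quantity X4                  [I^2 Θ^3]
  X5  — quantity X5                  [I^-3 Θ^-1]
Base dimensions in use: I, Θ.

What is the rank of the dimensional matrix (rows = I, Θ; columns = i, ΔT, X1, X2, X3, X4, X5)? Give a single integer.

2

Write exponents as rows I,Θ / cols i,ΔT,X1,X2,X3,X4,X5:
  I: [ 1  0  0 -2  1  2 -3]
  Θ: [ 0  1  3  0 -3  3 -1]
Echelon form has 2 nonzero rows (pivots: i,ΔT)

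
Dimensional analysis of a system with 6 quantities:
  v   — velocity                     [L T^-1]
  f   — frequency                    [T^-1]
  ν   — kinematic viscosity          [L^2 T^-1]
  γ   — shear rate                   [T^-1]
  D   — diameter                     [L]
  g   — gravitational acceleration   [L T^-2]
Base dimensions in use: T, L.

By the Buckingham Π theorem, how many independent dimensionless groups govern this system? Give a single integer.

4

Exponent matrix [T,L] × [v,f,ν,γ,D,g]:
  T: [-1 -1 -1 -1  0 -2]
  L: [ 1  0  2  0  1  1]
Row reduction gives pivot columns v,f; rank = 2
n=6, r=2 ⇒ 4 dimensionless groups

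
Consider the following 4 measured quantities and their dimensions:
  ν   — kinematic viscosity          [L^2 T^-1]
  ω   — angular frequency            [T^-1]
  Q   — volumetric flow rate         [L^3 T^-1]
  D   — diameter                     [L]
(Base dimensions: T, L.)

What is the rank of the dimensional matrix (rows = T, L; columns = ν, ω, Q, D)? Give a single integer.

2

Exponent matrix [T,L] × [ν,ω,Q,D]:
  T: [-1 -1 -1  0]
  L: [ 2  0  3  1]
Row reduction gives pivot columns ν,ω; rank = 2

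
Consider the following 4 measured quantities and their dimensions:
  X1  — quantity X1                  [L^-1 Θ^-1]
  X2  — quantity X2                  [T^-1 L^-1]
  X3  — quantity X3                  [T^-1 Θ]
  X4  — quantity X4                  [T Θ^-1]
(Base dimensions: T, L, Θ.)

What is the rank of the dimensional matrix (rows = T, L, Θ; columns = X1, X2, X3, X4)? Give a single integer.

2

Exponent matrix [T,L,Θ] × [X1,X2,X3,X4]:
  T: [ 0 -1 -1  1]
  L: [-1 -1  0  0]
  Θ: [-1  0  1 -1]
Row reduction gives pivot columns X1,X2; rank = 2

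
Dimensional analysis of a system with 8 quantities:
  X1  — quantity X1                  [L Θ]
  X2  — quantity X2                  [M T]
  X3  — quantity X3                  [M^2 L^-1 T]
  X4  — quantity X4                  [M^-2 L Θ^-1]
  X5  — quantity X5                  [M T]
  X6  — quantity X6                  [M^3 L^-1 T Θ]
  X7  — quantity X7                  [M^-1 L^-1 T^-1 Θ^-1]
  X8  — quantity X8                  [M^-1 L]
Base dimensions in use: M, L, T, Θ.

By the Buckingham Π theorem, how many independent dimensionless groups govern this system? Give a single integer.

Exponent matrix [M,L,T,Θ] × [X1,X2,X3,X4,X5,X6,X7,X8]:
  M: [ 0  1  2 -2  1  3 -1 -1]
  L: [ 1  0 -1  1  0 -1 -1  1]
  T: [ 0  1  1  0  1  1 -1  0]
  Θ: [ 1  0  0 -1  0  1 -1  0]
RREF → pivots at {X1,X2,X3} ⇒ r = 3
Π count = n − r = 8 − 3 = 5

5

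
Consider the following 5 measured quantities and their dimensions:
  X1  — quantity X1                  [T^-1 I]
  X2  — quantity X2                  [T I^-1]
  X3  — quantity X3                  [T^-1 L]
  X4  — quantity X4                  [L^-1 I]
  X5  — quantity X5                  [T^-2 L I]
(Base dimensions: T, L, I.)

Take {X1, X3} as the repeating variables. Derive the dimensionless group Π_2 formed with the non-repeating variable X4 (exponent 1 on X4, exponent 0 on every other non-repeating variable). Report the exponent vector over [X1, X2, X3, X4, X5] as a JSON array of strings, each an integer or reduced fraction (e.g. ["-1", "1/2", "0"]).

["-1", "0", "1", "1", "0"]

Write exponents as rows T,L,I / cols X1,X2,X3,X4,X5:
  T: [-1  1 -1  0 -2]
  L: [ 0  0  1 -1  1]
  I: [ 1 -1  0  1  1]
Echelon form has 2 nonzero rows (pivots: X1,X3)
Repeat: X1,X3; free: X2,X4,X5
RREF:
  r0: [   1   -1    0    1    1]
  r1: [   0    0    1   -1    1]
  r2: [   0    0    0    0    0]
Fix exponent of X4 at 1, X2 at 0, X5 at 0; solve each RREF row for its pivot's exponent:
  r0: exp(X1) + (1)·1 = 0 ⇒ exp(X1) = -1
  r1: exp(X3) + (-1)·1 = 0 ⇒ exp(X3) = 1
Π_2 = X1^-1 · X3 · X4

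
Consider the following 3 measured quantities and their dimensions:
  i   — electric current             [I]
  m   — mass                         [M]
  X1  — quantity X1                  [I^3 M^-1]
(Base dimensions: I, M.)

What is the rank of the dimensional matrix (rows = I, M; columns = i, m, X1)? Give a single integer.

Write exponents as rows I,M / cols i,m,X1:
  I: [ 1  0  3]
  M: [ 0  1 -1]
Echelon form has 2 nonzero rows (pivots: i,m)

2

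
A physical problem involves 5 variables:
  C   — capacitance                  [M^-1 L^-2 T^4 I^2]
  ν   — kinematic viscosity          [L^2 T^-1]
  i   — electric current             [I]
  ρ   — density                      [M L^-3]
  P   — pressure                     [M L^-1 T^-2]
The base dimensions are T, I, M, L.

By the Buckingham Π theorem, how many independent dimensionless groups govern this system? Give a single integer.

Dimensional matrix (T×I×M×L by C×ν×i×ρ×P):
  T: [ 4 -1  0  0 -2]
  I: [ 2  0  1  0  0]
  M: [-1  0  0  1  1]
  L: [-2  2  0 -3 -1]
Row reduction gives pivot columns C,ν,i,ρ; rank = 4
n=5, r=4 ⇒ 1 dimensionless group

1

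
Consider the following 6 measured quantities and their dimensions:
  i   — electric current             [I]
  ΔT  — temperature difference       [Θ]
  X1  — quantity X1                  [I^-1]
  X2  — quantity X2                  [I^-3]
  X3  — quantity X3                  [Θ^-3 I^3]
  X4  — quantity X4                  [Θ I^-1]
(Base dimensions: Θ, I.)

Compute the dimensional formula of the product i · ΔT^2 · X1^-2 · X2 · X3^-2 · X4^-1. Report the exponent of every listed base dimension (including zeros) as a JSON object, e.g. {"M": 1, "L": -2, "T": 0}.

Exponent matrix [Θ,I] × [i,ΔT,X1,X2,X3,X4]:
  Θ: [ 0  1  0  0 -3  1]
  I: [ 1  0 -1 -3  3 -1]
  [Θ]: (1)·0+(2)·1+(-2)·0+(1)·0+(-2)·-3+(-1)·1 = 7
  [I]: (1)·1+(2)·0+(-2)·-1+(1)·-3+(-2)·3+(-1)·-1 = -5
⇒ Θ^7 I^-5

{"Θ": 7, "I": -5}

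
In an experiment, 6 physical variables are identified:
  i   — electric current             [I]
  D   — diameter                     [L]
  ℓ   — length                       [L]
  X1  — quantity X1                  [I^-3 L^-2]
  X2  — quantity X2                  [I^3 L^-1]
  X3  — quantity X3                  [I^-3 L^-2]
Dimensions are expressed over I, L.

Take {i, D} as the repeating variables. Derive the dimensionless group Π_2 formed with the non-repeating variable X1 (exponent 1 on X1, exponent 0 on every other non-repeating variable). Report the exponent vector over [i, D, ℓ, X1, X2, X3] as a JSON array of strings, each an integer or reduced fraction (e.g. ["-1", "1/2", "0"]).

Exponent matrix [I,L] × [i,D,ℓ,X1,X2,X3]:
  I: [ 1  0  0 -3  3 -3]
  L: [ 0  1  1 -2 -1 -2]
Echelon form has 2 nonzero rows (pivots: i,D)
Repeat: i,D; free: ℓ,X1,X2,X3
RREF:
  r0: [   1    0    0   -3    3   -3]
  r1: [   0    1    1   -2   -1   -2]
Fix exponent of X1 at 1, ℓ at 0, X2 at 0, X3 at 0; solve each RREF row for its pivot's exponent:
  r0: exp(i) + (-3)·1 = 0 ⇒ exp(i) = 3
  r1: exp(D) + (-2)·1 = 0 ⇒ exp(D) = 2
Π_2 = i^3 · D^2 · X1

["3", "2", "0", "1", "0", "0"]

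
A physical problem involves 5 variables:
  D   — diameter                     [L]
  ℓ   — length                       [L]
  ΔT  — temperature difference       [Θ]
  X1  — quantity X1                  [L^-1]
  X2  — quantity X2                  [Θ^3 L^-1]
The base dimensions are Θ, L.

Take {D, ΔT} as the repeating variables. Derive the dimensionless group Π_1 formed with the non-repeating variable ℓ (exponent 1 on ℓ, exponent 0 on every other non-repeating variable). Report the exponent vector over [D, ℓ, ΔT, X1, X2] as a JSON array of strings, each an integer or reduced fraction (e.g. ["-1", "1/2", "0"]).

Exponent matrix [Θ,L] × [D,ℓ,ΔT,X1,X2]:
  Θ: [ 0  0  1  0  3]
  L: [ 1  1  0 -1 -1]
Echelon form has 2 nonzero rows (pivots: D,ΔT)
Pivot set = {D,ΔT}, free = {ℓ,X1,X2}
RREF:
  r0: [   1    1    0   -1   -1]
  r1: [   0    0    1    0    3]
Fix exponent of ℓ at 1, X1 at 0, X2 at 0; solve each RREF row for its pivot's exponent:
  r0: exp(D) + (1)·1 = 0 ⇒ exp(D) = -1
  r1: exp(ΔT) + (0)·1 = 0 ⇒ exp(ΔT) = 0
Π_1 = D^-1 · ℓ

["-1", "1", "0", "0", "0"]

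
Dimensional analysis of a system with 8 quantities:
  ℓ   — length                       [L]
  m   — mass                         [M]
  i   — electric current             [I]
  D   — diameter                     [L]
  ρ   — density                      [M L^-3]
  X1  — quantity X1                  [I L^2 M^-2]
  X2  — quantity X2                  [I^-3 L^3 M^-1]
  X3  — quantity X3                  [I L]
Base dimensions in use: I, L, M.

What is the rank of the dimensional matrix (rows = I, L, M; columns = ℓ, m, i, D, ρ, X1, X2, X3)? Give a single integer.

3

Exponent matrix [I,L,M] × [ℓ,m,i,D,ρ,X1,X2,X3]:
  I: [ 0  0  1  0  0  1 -3  1]
  L: [ 1  0  0  1 -3  2  3  1]
  M: [ 0  1  0  0  1 -2 -1  0]
Row reduction gives pivot columns ℓ,m,i; rank = 3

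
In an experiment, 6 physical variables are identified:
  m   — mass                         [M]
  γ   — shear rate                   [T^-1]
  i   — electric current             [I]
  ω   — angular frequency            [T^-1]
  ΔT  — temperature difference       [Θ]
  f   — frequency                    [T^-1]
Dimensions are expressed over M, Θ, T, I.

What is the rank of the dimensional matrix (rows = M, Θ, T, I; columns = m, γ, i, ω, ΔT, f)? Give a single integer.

4

Write exponents as rows M,Θ,T,I / cols m,γ,i,ω,ΔT,f:
  M: [ 1  0  0  0  0  0]
  Θ: [ 0  0  0  0  1  0]
  T: [ 0 -1  0 -1  0 -1]
  I: [ 0  0  1  0  0  0]
RREF → pivots at {m,γ,i,ΔT} ⇒ r = 4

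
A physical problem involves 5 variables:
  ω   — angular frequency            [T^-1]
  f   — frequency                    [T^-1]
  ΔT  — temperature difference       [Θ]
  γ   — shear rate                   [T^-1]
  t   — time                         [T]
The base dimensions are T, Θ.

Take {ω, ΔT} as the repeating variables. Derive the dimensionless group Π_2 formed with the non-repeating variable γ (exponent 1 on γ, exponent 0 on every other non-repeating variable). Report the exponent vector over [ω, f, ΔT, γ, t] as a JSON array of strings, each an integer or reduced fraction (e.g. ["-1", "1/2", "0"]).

Dimensional matrix (T×Θ by ω×f×ΔT×γ×t):
  T: [-1 -1  0 -1  1]
  Θ: [ 0  0  1  0  0]
Row reduction gives pivot columns ω,ΔT; rank = 2
Pivot set = {ω,ΔT}, free = {f,γ,t}
RREF:
  r0: [   1    1    0    1   -1]
  r1: [   0    0    1    0    0]
Fix exponent of γ at 1, f at 0, t at 0; solve each RREF row for its pivot's exponent:
  r0: exp(ω) + (1)·1 = 0 ⇒ exp(ω) = -1
  r1: exp(ΔT) + (0)·1 = 0 ⇒ exp(ΔT) = 0
Π_2 = ω^-1 · γ

["-1", "0", "0", "1", "0"]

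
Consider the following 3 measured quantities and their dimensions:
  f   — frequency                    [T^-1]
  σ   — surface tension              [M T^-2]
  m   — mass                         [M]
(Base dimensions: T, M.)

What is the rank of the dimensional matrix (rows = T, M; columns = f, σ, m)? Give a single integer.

2

Dimensional matrix (T×M by f×σ×m):
  T: [-1 -2  0]
  M: [ 0  1  1]
Row reduction gives pivot columns f,σ; rank = 2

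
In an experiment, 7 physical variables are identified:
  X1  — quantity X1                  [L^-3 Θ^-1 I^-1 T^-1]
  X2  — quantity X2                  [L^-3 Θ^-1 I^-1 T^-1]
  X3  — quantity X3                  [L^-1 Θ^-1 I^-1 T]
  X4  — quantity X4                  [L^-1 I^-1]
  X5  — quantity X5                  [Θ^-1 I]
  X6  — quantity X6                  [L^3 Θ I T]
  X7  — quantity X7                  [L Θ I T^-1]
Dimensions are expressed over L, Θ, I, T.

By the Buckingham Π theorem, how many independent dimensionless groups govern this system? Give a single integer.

4

Exponent matrix [L,Θ,I,T] × [X1,X2,X3,X4,X5,X6,X7]:
  L: [-3 -3 -1 -1  0  3  1]
  Θ: [-1 -1 -1  0 -1  1  1]
  I: [-1 -1 -1 -1  1  1  1]
  T: [-1 -1  1  0  0  1 -1]
Echelon form has 3 nonzero rows (pivots: X1,X3,X4)
7 vars − rank 3 = 4 Π groups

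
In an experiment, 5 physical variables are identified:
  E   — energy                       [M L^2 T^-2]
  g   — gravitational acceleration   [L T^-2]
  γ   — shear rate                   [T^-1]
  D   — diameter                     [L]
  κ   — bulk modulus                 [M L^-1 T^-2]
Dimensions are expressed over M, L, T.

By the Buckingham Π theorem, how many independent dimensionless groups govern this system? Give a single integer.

2

Exponent matrix [M,L,T] × [E,g,γ,D,κ]:
  M: [ 1  0  0  0  1]
  L: [ 2  1  0  1 -1]
  T: [-2 -2 -1  0 -2]
Row reduction gives pivot columns E,g,γ; rank = 3
5 vars − rank 3 = 2 Π groups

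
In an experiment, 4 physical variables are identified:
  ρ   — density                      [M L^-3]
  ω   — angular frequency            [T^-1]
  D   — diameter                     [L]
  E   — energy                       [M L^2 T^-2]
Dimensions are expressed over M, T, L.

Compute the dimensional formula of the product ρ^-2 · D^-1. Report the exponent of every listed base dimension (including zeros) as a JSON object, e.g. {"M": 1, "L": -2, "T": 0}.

{"M": -2, "T": 0, "L": 5}

Exponent matrix [M,T,L] × [ρ,ω,D,E]:
  M: [ 1  0  0  1]
  T: [ 0 -1  0 -2]
  L: [-3  0  1  2]
  [M]: (-2)·1+(-1)·0 = -2
  [T]: (-2)·0+(-1)·0 = 0
  [L]: (-2)·-3+(-1)·1 = 5
⇒ M^-2 L^5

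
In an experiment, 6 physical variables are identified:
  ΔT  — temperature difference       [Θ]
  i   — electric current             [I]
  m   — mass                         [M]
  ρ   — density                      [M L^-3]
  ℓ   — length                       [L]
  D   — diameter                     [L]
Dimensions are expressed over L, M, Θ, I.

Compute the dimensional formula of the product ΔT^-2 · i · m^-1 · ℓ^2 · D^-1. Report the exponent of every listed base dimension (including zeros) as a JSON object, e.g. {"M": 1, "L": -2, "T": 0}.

Dimensional matrix (L×M×Θ×I by ΔT×i×m×ρ×ℓ×D):
  L: [ 0  0  0 -3  1  1]
  M: [ 0  0  1  1  0  0]
  Θ: [ 1  0  0  0  0  0]
  I: [ 0  1  0  0  0  0]
  [L]: (-2)·0+(1)·0+(-1)·0+(2)·1+(-1)·1 = 1
  [M]: (-2)·0+(1)·0+(-1)·1+(2)·0+(-1)·0 = -1
  [Θ]: (-2)·1+(1)·0+(-1)·0+(2)·0+(-1)·0 = -2
  [I]: (-2)·0+(1)·1+(-1)·0+(2)·0+(-1)·0 = 1
⇒ L M^-1 Θ^-2 I

{"L": 1, "M": -1, "Θ": -2, "I": 1}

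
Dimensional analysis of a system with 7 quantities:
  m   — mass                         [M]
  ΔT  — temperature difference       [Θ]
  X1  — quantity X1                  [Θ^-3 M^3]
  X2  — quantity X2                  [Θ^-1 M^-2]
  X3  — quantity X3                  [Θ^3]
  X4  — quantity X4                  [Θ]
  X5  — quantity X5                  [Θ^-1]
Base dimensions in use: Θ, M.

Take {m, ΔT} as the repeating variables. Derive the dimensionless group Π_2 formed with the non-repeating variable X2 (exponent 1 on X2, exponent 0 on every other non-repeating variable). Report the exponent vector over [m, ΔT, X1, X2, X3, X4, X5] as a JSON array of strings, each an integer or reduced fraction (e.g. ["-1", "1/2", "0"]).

Exponent matrix [Θ,M] × [m,ΔT,X1,X2,X3,X4,X5]:
  Θ: [ 0  1 -3 -1  3  1 -1]
  M: [ 1  0  3 -2  0  0  0]
Row reduction gives pivot columns m,ΔT; rank = 2
Repeat: m,ΔT; free: X1,X2,X3,X4,X5
RREF:
  r0: [   1    0    3   -2    0    0    0]
  r1: [   0    1   -3   -1    3    1   -1]
Fix exponent of X2 at 1, X1 at 0, X3 at 0, X4 at 0, X5 at 0; solve each RREF row for its pivot's exponent:
  r0: exp(m) + (-2)·1 = 0 ⇒ exp(m) = 2
  r1: exp(ΔT) + (-1)·1 = 0 ⇒ exp(ΔT) = 1
Π_2 = m^2 · ΔT · X2

["2", "1", "0", "1", "0", "0", "0"]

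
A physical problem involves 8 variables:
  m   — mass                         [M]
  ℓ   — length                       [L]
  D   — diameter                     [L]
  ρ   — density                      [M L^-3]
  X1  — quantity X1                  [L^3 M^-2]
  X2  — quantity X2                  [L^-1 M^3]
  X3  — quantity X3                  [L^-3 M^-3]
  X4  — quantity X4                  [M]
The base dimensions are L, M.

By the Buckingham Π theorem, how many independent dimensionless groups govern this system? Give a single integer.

Exponent matrix [L,M] × [m,ℓ,D,ρ,X1,X2,X3,X4]:
  L: [ 0  1  1 -3  3 -1 -3  0]
  M: [ 1  0  0  1 -2  3 -3  1]
Row reduction gives pivot columns m,ℓ; rank = 2
n=8, r=2 ⇒ 6 dimensionless groups

6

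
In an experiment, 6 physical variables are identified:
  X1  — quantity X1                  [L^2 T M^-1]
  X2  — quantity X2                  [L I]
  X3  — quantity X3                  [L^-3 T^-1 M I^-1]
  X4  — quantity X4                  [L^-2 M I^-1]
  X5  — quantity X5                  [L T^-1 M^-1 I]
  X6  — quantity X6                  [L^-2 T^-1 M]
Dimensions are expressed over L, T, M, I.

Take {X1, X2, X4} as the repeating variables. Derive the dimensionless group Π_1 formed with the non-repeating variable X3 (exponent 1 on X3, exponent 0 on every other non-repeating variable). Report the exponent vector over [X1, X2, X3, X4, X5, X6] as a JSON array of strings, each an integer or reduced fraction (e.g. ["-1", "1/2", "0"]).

["1", "1", "1", "0", "0", "0"]

Dimensional matrix (L×T×M×I by X1×X2×X3×X4×X5×X6):
  L: [ 2  1 -3 -2  1 -2]
  T: [ 1  0 -1  0 -1 -1]
  M: [-1  0  1  1 -1  1]
  I: [ 0  1 -1 -1  1  0]
Row reduction gives pivot columns X1,X2,X4; rank = 3
Repeat: X1,X2,X4; free: X3,X5,X6
RREF:
  r0: [   1    0   -1    0   -1   -1]
  r1: [   0    1   -1    0   -1    0]
  r2: [   0    0    0    1   -2    0]
  r3: [   0    0    0    0    0    0]
Fix exponent of X3 at 1, X5 at 0, X6 at 0; solve each RREF row for its pivot's exponent:
  r0: exp(X1) + (-1)·1 = 0 ⇒ exp(X1) = 1
  r1: exp(X2) + (-1)·1 = 0 ⇒ exp(X2) = 1
  r2: exp(X4) + (0)·1 = 0 ⇒ exp(X4) = 0
Π_1 = X1 · X2 · X3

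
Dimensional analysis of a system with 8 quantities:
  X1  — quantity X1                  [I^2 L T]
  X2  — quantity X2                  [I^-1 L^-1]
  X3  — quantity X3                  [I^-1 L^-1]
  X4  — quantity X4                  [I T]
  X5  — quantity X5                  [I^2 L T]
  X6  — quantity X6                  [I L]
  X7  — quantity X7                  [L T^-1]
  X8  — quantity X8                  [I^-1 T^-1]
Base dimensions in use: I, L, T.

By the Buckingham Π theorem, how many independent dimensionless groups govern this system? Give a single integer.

Write exponents as rows I,L,T / cols X1,X2,X3,X4,X5,X6,X7,X8:
  I: [ 2 -1 -1  1  2  1  0 -1]
  L: [ 1 -1 -1  0  1  1  1  0]
  T: [ 1  0  0  1  1  0 -1 -1]
Echelon form has 2 nonzero rows (pivots: X1,X2)
n=8, r=2 ⇒ 6 dimensionless groups

6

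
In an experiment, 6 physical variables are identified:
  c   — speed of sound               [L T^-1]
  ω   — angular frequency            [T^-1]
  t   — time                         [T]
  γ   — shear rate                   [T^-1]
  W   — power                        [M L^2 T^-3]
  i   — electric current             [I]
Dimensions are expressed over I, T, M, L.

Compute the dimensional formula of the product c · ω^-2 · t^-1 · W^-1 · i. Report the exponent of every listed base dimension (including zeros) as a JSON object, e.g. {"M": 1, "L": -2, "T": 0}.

{"I": 1, "T": 3, "M": -1, "L": -1}

Exponent matrix [I,T,M,L] × [c,ω,t,γ,W,i]:
  I: [ 0  0  0  0  0  1]
  T: [-1 -1  1 -1 -3  0]
  M: [ 0  0  0  0  1  0]
  L: [ 1  0  0  0  2  0]
  [I]: (1)·0+(-2)·0+(-1)·0+(-1)·0+(1)·1 = 1
  [T]: (1)·-1+(-2)·-1+(-1)·1+(-1)·-3+(1)·0 = 3
  [M]: (1)·0+(-2)·0+(-1)·0+(-1)·1+(1)·0 = -1
  [L]: (1)·1+(-2)·0+(-1)·0+(-1)·2+(1)·0 = -1
⇒ I T^3 M^-1 L^-1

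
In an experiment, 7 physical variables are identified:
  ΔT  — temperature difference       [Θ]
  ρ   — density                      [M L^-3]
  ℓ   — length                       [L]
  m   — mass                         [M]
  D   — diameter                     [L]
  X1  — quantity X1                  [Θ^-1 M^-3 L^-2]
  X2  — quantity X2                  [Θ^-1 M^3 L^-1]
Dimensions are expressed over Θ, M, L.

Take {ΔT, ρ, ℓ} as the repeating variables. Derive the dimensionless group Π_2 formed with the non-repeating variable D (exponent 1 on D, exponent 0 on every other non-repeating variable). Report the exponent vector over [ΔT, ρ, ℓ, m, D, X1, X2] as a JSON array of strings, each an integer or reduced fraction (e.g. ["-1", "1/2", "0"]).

Exponent matrix [Θ,M,L] × [ΔT,ρ,ℓ,m,D,X1,X2]:
  Θ: [ 1  0  0  0  0 -1 -1]
  M: [ 0  1  0  1  0 -3  3]
  L: [ 0 -3  1  0  1 -2 -1]
Echelon form has 3 nonzero rows (pivots: ΔT,ρ,ℓ)
Pivot set = {ΔT,ρ,ℓ}, free = {m,D,X1,X2}
RREF:
  r0: [   1    0    0    0    0   -1   -1]
  r1: [   0    1    0    1    0   -3    3]
  r2: [   0    0    1    3    1  -11    8]
Fix exponent of D at 1, m at 0, X1 at 0, X2 at 0; solve each RREF row for its pivot's exponent:
  r0: exp(ΔT) + (0)·1 = 0 ⇒ exp(ΔT) = 0
  r1: exp(ρ) + (0)·1 = 0 ⇒ exp(ρ) = 0
  r2: exp(ℓ) + (1)·1 = 0 ⇒ exp(ℓ) = -1
Π_2 = ℓ^-1 · D

["0", "0", "-1", "0", "1", "0", "0"]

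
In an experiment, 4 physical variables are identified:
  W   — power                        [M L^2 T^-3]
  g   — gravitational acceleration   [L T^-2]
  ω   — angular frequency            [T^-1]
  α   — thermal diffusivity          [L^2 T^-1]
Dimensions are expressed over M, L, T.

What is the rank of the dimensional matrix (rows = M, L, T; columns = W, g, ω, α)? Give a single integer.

Dimensional matrix (M×L×T by W×g×ω×α):
  M: [ 1  0  0  0]
  L: [ 2  1  0  2]
  T: [-3 -2 -1 -1]
Echelon form has 3 nonzero rows (pivots: W,g,ω)

3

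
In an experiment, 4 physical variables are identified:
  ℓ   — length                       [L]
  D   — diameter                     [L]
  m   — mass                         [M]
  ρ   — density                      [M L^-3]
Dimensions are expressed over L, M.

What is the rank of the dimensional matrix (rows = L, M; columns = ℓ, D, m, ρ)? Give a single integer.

Dimensional matrix (L×M by ℓ×D×m×ρ):
  L: [ 1  1  0 -3]
  M: [ 0  0  1  1]
Echelon form has 2 nonzero rows (pivots: ℓ,m)

2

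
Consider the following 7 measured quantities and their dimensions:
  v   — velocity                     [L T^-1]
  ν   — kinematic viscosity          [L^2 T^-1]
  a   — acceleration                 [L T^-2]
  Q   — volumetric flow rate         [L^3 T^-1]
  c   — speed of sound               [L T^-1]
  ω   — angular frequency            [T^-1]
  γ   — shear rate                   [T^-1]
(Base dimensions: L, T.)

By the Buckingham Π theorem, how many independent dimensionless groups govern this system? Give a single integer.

Dimensional matrix (L×T by v×ν×a×Q×c×ω×γ):
  L: [ 1  2  1  3  1  0  0]
  T: [-1 -1 -2 -1 -1 -1 -1]
Echelon form has 2 nonzero rows (pivots: v,ν)
n=7, r=2 ⇒ 5 dimensionless groups

5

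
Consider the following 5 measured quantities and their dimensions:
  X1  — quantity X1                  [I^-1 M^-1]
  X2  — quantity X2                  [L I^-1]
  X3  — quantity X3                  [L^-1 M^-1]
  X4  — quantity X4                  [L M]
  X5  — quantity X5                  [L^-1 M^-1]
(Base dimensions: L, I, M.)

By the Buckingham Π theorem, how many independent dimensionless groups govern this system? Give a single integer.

3

Write exponents as rows L,I,M / cols X1,X2,X3,X4,X5:
  L: [ 0  1 -1  1 -1]
  I: [-1 -1  0  0  0]
  M: [-1  0 -1  1 -1]
Echelon form has 2 nonzero rows (pivots: X1,X2)
Π count = n − r = 5 − 2 = 3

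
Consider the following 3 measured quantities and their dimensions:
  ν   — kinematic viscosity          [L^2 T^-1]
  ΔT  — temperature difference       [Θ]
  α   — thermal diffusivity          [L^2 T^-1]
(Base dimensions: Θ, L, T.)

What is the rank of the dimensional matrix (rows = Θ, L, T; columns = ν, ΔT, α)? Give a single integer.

2

Exponent matrix [Θ,L,T] × [ν,ΔT,α]:
  Θ: [ 0  1  0]
  L: [ 2  0  2]
  T: [-1  0 -1]
RREF → pivots at {ν,ΔT} ⇒ r = 2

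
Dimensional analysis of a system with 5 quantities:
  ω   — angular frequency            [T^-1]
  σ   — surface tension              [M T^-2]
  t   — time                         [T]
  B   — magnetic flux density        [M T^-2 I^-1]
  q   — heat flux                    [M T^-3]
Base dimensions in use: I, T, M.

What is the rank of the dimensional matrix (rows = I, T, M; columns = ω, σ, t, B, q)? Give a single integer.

Dimensional matrix (I×T×M by ω×σ×t×B×q):
  I: [ 0  0  0 -1  0]
  T: [-1 -2  1 -2 -3]
  M: [ 0  1  0  1  1]
RREF → pivots at {ω,σ,B} ⇒ r = 3

3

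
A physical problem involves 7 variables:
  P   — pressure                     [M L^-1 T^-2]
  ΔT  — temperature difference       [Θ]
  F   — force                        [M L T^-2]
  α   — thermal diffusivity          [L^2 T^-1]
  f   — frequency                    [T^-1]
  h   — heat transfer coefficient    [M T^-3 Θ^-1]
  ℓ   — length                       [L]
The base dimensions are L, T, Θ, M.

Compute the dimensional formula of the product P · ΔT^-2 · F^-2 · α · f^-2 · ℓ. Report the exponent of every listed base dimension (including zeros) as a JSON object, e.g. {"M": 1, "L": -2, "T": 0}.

{"L": 0, "T": 3, "Θ": -2, "M": -1}

Dimensional matrix (L×T×Θ×M by P×ΔT×F×α×f×h×ℓ):
  L: [-1  0  1  2  0  0  1]
  T: [-2  0 -2 -1 -1 -3  0]
  Θ: [ 0  1  0  0  0 -1  0]
  M: [ 1  0  1  0  0  1  0]
  [L]: (1)·-1+(-2)·0+(-2)·1+(1)·2+(-2)·0+(1)·1 = 0
  [T]: (1)·-2+(-2)·0+(-2)·-2+(1)·-1+(-2)·-1+(1)·0 = 3
  [Θ]: (1)·0+(-2)·1+(-2)·0+(1)·0+(-2)·0+(1)·0 = -2
  [M]: (1)·1+(-2)·0+(-2)·1+(1)·0+(-2)·0+(1)·0 = -1
⇒ T^3 Θ^-2 M^-1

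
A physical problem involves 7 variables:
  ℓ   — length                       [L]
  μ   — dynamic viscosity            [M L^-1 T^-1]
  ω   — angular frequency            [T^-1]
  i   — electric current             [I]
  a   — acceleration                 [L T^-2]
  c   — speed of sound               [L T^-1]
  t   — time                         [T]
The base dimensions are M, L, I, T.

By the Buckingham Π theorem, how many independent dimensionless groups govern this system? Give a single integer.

Write exponents as rows M,L,I,T / cols ℓ,μ,ω,i,a,c,t:
  M: [ 0  1  0  0  0  0  0]
  L: [ 1 -1  0  0  1  1  0]
  I: [ 0  0  0  1  0  0  0]
  T: [ 0 -1 -1  0 -2 -1  1]
RREF → pivots at {ℓ,μ,ω,i} ⇒ r = 4
Π count = n − r = 7 − 4 = 3

3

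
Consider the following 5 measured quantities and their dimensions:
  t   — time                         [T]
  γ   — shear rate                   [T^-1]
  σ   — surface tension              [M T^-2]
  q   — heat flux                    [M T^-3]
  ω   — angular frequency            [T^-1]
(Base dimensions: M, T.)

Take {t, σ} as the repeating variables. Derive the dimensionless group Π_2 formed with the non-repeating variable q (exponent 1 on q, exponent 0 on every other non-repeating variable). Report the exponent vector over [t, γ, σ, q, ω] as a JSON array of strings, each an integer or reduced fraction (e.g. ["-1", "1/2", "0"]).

Exponent matrix [M,T] × [t,γ,σ,q,ω]:
  M: [ 0  0  1  1  0]
  T: [ 1 -1 -2 -3 -1]
Row reduction gives pivot columns t,σ; rank = 2
Pivot set = {t,σ}, free = {γ,q,ω}
RREF:
  r0: [   1   -1    0   -1   -1]
  r1: [   0    0    1    1    0]
Fix exponent of q at 1, γ at 0, ω at 0; solve each RREF row for its pivot's exponent:
  r0: exp(t) + (-1)·1 = 0 ⇒ exp(t) = 1
  r1: exp(σ) + (1)·1 = 0 ⇒ exp(σ) = -1
Π_2 = t · σ^-1 · q

["1", "0", "-1", "1", "0"]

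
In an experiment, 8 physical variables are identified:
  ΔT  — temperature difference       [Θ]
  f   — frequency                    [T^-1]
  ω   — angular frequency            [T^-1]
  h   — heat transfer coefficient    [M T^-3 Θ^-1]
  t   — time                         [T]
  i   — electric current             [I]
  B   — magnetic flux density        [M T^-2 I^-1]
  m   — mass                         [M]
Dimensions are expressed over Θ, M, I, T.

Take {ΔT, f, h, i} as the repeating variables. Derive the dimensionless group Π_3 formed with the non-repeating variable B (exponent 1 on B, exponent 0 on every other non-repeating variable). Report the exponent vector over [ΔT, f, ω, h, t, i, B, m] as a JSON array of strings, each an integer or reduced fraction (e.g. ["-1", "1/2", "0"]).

["-1", "1", "0", "-1", "0", "1", "1", "0"]

Write exponents as rows Θ,M,I,T / cols ΔT,f,ω,h,t,i,B,m:
  Θ: [ 1  0  0 -1  0  0  0  0]
  M: [ 0  0  0  1  0  0  1  1]
  I: [ 0  0  0  0  0  1 -1  0]
  T: [ 0 -1 -1 -3  1  0 -2  0]
Echelon form has 4 nonzero rows (pivots: ΔT,f,h,i)
Pivot set = {ΔT,f,h,i}, free = {ω,t,B,m}
RREF:
  r0: [   1    0    0    0    0    0    1    1]
  r1: [   0    1    1    0   -1    0   -1   -3]
  r2: [   0    0    0    1    0    0    1    1]
  r3: [   0    0    0    0    0    1   -1    0]
Fix exponent of B at 1, ω at 0, t at 0, m at 0; solve each RREF row for its pivot's exponent:
  r0: exp(ΔT) + (1)·1 = 0 ⇒ exp(ΔT) = -1
  r1: exp(f) + (-1)·1 = 0 ⇒ exp(f) = 1
  r2: exp(h) + (1)·1 = 0 ⇒ exp(h) = -1
  r3: exp(i) + (-1)·1 = 0 ⇒ exp(i) = 1
Π_3 = ΔT^-1 · f · h^-1 · i · B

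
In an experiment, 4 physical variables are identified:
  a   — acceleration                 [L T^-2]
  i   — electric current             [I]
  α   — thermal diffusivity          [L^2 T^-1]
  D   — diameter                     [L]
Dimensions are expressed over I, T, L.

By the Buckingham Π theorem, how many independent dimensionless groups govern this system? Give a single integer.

1

Dimensional matrix (I×T×L by a×i×α×D):
  I: [ 0  1  0  0]
  T: [-2  0 -1  0]
  L: [ 1  0  2  1]
Echelon form has 3 nonzero rows (pivots: a,i,α)
n=4, r=3 ⇒ 1 dimensionless group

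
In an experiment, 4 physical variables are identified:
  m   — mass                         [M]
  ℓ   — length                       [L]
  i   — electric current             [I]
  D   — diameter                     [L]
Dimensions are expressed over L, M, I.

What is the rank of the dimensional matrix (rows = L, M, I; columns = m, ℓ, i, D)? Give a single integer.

Write exponents as rows L,M,I / cols m,ℓ,i,D:
  L: [ 0  1  0  1]
  M: [ 1  0  0  0]
  I: [ 0  0  1  0]
Row reduction gives pivot columns m,ℓ,i; rank = 3

3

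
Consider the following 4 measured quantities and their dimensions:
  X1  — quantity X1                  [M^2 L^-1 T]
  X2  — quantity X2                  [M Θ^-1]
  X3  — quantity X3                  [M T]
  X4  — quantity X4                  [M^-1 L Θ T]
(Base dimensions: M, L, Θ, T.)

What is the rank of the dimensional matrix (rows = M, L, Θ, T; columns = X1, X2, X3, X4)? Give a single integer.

Write exponents as rows M,L,Θ,T / cols X1,X2,X3,X4:
  M: [ 2  1  1 -1]
  L: [-1  0  0  1]
  Θ: [ 0 -1  0  1]
  T: [ 1  0  1  1]
RREF → pivots at {X1,X2,X3} ⇒ r = 3

3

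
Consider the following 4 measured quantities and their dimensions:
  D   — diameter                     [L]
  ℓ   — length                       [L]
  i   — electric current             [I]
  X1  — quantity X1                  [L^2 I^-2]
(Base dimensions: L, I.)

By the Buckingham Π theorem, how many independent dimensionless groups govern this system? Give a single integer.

2

Write exponents as rows L,I / cols D,ℓ,i,X1:
  L: [ 1  1  0  2]
  I: [ 0  0  1 -2]
Echelon form has 2 nonzero rows (pivots: D,i)
4 vars − rank 2 = 2 Π groups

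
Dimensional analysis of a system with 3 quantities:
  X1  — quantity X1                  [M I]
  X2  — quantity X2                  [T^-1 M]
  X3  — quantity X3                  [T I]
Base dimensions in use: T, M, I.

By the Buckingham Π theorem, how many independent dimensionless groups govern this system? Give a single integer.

Dimensional matrix (T×M×I by X1×X2×X3):
  T: [ 0 -1  1]
  M: [ 1  1  0]
  I: [ 1  0  1]
Row reduction gives pivot columns X1,X2; rank = 2
3 vars − rank 2 = 1 Π group

1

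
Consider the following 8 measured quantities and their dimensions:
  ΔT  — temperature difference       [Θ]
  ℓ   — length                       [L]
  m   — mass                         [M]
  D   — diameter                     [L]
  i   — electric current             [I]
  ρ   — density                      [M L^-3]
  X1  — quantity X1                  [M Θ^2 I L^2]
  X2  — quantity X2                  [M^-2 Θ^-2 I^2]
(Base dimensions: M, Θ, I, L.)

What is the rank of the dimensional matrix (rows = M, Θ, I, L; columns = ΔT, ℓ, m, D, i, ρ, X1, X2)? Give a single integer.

4

Dimensional matrix (M×Θ×I×L by ΔT×ℓ×m×D×i×ρ×X1×X2):
  M: [ 0  0  1  0  0  1  1 -2]
  Θ: [ 1  0  0  0  0  0  2 -2]
  I: [ 0  0  0  0  1  0  1  2]
  L: [ 0  1  0  1  0 -3  2  0]
Row reduction gives pivot columns ΔT,ℓ,m,i; rank = 4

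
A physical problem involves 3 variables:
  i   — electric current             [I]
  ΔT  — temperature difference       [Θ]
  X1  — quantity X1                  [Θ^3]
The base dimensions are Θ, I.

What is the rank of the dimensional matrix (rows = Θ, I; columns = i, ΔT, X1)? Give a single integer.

Dimensional matrix (Θ×I by i×ΔT×X1):
  Θ: [ 0  1  3]
  I: [ 1  0  0]
Row reduction gives pivot columns i,ΔT; rank = 2

2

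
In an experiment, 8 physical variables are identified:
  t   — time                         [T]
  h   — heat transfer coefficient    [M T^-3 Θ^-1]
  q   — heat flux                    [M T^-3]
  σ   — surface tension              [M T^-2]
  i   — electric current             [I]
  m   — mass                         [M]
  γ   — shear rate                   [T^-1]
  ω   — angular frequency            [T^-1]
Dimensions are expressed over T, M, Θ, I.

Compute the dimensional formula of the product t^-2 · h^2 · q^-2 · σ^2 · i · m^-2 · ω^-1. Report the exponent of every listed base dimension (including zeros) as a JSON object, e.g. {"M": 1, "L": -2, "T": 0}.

{"T": -5, "M": 0, "Θ": -2, "I": 1}

Dimensional matrix (T×M×Θ×I by t×h×q×σ×i×m×γ×ω):
  T: [ 1 -3 -3 -2  0  0 -1 -1]
  M: [ 0  1  1  1  0  1  0  0]
  Θ: [ 0 -1  0  0  0  0  0  0]
  I: [ 0  0  0  0  1  0  0  0]
  [T]: (-2)·1+(2)·-3+(-2)·-3+(2)·-2+(1)·0+(-2)·0+(-1)·-1 = -5
  [M]: (-2)·0+(2)·1+(-2)·1+(2)·1+(1)·0+(-2)·1+(-1)·0 = 0
  [Θ]: (-2)·0+(2)·-1+(-2)·0+(2)·0+(1)·0+(-2)·0+(-1)·0 = -2
  [I]: (-2)·0+(2)·0+(-2)·0+(2)·0+(1)·1+(-2)·0+(-1)·0 = 1
⇒ T^-5 Θ^-2 I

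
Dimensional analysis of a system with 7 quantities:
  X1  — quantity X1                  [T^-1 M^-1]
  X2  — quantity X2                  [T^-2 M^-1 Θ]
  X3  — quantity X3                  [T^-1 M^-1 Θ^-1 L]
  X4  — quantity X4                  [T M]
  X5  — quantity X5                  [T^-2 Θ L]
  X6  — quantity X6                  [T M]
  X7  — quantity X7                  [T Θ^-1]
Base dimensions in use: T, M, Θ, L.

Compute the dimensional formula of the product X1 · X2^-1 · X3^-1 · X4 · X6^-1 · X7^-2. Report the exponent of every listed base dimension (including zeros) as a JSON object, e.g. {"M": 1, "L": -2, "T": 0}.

Exponent matrix [T,M,Θ,L] × [X1,X2,X3,X4,X5,X6,X7]:
  T: [-1 -2 -1  1 -2  1  1]
  M: [-1 -1 -1  1  0  1  0]
  Θ: [ 0  1 -1  0  1  0 -1]
  L: [ 0  0  1  0  1  0  0]
  [T]: (1)·-1+(-1)·-2+(-1)·-1+(1)·1+(-1)·1+(-2)·1 = 0
  [M]: (1)·-1+(-1)·-1+(-1)·-1+(1)·1+(-1)·1+(-2)·0 = 1
  [Θ]: (1)·0+(-1)·1+(-1)·-1+(1)·0+(-1)·0+(-2)·-1 = 2
  [L]: (1)·0+(-1)·0+(-1)·1+(1)·0+(-1)·0+(-2)·0 = -1
⇒ M Θ^2 L^-1

{"T": 0, "M": 1, "Θ": 2, "L": -1}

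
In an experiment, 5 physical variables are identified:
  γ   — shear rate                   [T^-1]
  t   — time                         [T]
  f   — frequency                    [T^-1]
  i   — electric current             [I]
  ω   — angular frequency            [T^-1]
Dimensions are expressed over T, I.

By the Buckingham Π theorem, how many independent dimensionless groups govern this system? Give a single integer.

3

Dimensional matrix (T×I by γ×t×f×i×ω):
  T: [-1  1 -1  0 -1]
  I: [ 0  0  0  1  0]
Row reduction gives pivot columns γ,i; rank = 2
Π count = n − r = 5 − 2 = 3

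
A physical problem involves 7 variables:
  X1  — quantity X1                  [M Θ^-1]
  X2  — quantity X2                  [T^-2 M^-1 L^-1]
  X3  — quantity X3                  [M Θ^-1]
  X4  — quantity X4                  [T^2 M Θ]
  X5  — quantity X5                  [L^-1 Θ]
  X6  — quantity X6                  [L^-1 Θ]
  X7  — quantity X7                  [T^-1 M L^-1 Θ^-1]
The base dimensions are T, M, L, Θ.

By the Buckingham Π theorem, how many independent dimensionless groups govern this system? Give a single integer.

4

Write exponents as rows T,M,L,Θ / cols X1,X2,X3,X4,X5,X6,X7:
  T: [ 0 -2  0  2  0  0 -1]
  M: [ 1 -1  1  1  0  0  1]
  L: [ 0 -1  0  0 -1 -1 -1]
  Θ: [-1  0 -1  1  1  1 -1]
Echelon form has 3 nonzero rows (pivots: X1,X2,X4)
7 vars − rank 3 = 4 Π groups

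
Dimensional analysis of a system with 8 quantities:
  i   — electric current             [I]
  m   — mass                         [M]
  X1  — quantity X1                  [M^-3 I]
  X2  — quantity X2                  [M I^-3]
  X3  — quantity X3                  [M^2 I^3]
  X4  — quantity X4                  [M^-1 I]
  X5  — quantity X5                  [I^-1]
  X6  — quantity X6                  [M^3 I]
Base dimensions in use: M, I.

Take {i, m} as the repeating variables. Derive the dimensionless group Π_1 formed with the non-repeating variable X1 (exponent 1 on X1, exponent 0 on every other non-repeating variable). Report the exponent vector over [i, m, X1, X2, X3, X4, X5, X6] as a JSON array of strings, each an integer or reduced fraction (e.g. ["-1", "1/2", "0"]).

["-1", "3", "1", "0", "0", "0", "0", "0"]

Exponent matrix [M,I] × [i,m,X1,X2,X3,X4,X5,X6]:
  M: [ 0  1 -3  1  2 -1  0  3]
  I: [ 1  0  1 -3  3  1 -1  1]
RREF → pivots at {i,m} ⇒ r = 2
Pivot set = {i,m}, free = {X1,X2,X3,X4,X5,X6}
RREF:
  r0: [   1    0    1   -3    3    1   -1    1]
  r1: [   0    1   -3    1    2   -1    0    3]
Fix exponent of X1 at 1, X2 at 0, X3 at 0, X4 at 0, X5 at 0, X6 at 0; solve each RREF row for its pivot's exponent:
  r0: exp(i) + (1)·1 = 0 ⇒ exp(i) = -1
  r1: exp(m) + (-3)·1 = 0 ⇒ exp(m) = 3
Π_1 = i^-1 · m^3 · X1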